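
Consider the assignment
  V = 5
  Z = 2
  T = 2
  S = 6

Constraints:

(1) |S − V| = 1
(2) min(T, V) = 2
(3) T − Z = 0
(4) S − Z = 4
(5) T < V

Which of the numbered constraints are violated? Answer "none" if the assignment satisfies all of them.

No violations.

(1) |6 − 5| = 1 — holds.
(2) min(2, 5) = 2 — holds.
(3) T − Z = 2 − 2 = 0 — holds.
(4) S − Z = 6 − 2 = 4 — holds.
(5) T = 2, V = 5; 2 < 5 — holds.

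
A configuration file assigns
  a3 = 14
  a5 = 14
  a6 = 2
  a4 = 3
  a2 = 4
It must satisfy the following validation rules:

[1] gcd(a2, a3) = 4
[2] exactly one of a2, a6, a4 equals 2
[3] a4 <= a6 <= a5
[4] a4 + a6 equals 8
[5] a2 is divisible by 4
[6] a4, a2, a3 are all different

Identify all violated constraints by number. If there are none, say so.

[1] gcd(4, 14) = 2, not 4 — does not hold.
[2] a2=4, a6=2, a4=3; 1 of them equals 2 — holds.
[3] values 3, 2, 14; a4 = 3 is not <= a6 = 2 — does not hold.
[4] a4 + a6 = 3 + 2 = 5, not 8 — does not hold.
[5] 4 / 4 = 1, so 4 divides 4 — holds.
[6] values 3, 4, 14 are pairwise distinct — holds.

The assignment fails constraints 1, 3, and 4.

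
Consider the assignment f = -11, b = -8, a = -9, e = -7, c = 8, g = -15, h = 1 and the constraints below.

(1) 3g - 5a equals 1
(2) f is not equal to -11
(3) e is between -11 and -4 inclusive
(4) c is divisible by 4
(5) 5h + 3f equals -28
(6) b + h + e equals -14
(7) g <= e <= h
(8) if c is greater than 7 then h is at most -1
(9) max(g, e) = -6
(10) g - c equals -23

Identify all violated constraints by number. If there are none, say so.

Violated: 1, 2, 8, 9.

(1) 3g - 5a = 3(-15) - 5(-9) = 0, not 1  fails
(2) f = -11, but -11 is required to differ  fails
(3) e = -7 lies in [-11, -4]  holds
(4) 8 / 4 = 2, so 4 divides 8  holds
(5) 5h + 3f = 5(1) + 3(-11) = -28  holds
(6) b + h + e = -8 + 1 + (-7) = -14  holds
(7) values -15 <= -7 <= 1  holds
(8) c = 8 > 7, so we need h ≤ -1; but h = 1 > -1  fails
(9) max(-15, -7) = -7, not -6  fails
(10) g - c = -15 - 8 = -23  holds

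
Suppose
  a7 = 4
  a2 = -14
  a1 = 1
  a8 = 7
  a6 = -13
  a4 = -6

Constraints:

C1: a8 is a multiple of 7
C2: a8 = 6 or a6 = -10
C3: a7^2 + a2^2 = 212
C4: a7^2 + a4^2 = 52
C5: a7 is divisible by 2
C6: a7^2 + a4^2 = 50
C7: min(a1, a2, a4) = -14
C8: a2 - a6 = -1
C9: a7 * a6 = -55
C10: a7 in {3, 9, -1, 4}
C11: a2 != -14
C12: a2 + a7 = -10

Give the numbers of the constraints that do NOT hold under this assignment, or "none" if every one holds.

Constraints 2, 6, 9, and 11 are violated.

C1: 7 / 7 = 1, so 7 divides 7  OK
C2: a8 = 7 ≠ 6 and a6 = -13 ≠ -10; both disjuncts false  FAIL
C3: a7^2 + a2^2 = 4^2 + (-14)^2 = 16 + 196 = 212  OK
C4: a7^2 + a4^2 = 4^2 + (-6)^2 = 16 + 36 = 52  OK
C5: 4 / 2 = 2, so 2 divides 4  OK
C6: a7^2 + a4^2 = 4^2 + (-6)^2 = 16 + 36 = 52, not 50  FAIL
C7: min(1, -14, -6) = -14  OK
C8: a2 - a6 = -14 - (-13) = -1  OK
C9: a7 * a6 = 4 * (-13) = -52, not -55  FAIL
C10: a7 = 4 is in {3, 9, -1, 4}  OK
C11: a2 = -14, but -14 is required to differ  FAIL
C12: a2 + a7 = -14 + 4 = -10  OK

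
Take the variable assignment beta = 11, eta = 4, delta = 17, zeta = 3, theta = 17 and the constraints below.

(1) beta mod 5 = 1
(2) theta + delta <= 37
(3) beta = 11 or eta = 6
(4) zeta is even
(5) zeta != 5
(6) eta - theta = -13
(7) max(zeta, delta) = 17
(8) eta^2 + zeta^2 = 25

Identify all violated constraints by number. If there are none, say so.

The assignment fails constraint 4.

(1) 11 mod 5 = 1  true
(2) theta + delta = 17 + 17 = 34; 34 ≤ 37  true
(3) beta = 11 = 11 (first disjunct)  true
(4) zeta = 3 is odd  false
(5) zeta = 3, and 3 ≠ 5  true
(6) eta - theta = 4 - 17 = -13  true
(7) max(3, 17) = 17  true
(8) eta^2 + zeta^2 = 4^2 + 3^2 = 16 + 9 = 25  true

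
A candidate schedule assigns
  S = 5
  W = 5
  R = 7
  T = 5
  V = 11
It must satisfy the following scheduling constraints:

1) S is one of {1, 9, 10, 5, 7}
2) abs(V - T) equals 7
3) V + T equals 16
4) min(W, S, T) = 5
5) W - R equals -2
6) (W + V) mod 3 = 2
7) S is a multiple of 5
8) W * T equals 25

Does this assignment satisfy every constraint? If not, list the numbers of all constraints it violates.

Constraints 2, 6 do not hold.

1) S = 5 is in {1, 9, 10, 5, 7}  ✓
2) abs(11 - 5) = 6, not 7  ✗
3) V + T = 11 + 5 = 16  ✓
4) min(5, 5, 5) = 5  ✓
5) W - R = 5 - 7 = -2  ✓
6) W + V = 16; 16 mod 3 = 1, not 2  ✗
7) 5 / 5 = 1, so 5 divides 5  ✓
8) W * T = 5 * 5 = 25  ✓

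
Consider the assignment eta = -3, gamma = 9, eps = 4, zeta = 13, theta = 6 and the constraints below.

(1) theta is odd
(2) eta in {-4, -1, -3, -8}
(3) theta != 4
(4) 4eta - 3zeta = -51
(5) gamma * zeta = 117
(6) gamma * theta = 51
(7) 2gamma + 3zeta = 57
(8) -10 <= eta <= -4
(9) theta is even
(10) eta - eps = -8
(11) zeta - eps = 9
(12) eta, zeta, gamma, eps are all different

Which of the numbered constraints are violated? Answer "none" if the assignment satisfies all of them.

(1) theta = 6 is even  FAIL
(2) eta = -3 is in {-4, -1, -3, -8}  OK
(3) theta = 6, and 6 ≠ 4  OK
(4) 4eta - 3zeta = 4(-3) - 3(13) = -51  OK
(5) gamma * zeta = 9 * 13 = 117  OK
(6) gamma * theta = 9 * 6 = 54, not 51  FAIL
(7) 2gamma + 3zeta = 2(9) + 3(13) = 57  OK
(8) eta = -3 is outside [-10, -4]  FAIL
(9) theta = 6 is even  OK
(10) eta - eps = -3 - 4 = -7, not -8  FAIL
(11) zeta - eps = 13 - 4 = 9  OK
(12) values -3, 13, 9, 4 are pairwise distinct  OK

The assignment fails constraints 1, 6, 8, and 10.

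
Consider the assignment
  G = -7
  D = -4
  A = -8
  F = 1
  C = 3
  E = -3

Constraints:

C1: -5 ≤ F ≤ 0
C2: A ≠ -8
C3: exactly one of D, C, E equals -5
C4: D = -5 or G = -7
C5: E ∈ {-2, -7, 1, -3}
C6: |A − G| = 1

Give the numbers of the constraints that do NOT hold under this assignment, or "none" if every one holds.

C1: F = 1 is outside [-5, 0]  fails
C2: A = -8, but -8 is required to differ  fails
C3: D=-4, C=3, E=-3; 0 of them equal -5, not exactly one  fails
C4: D = -4 ≠ -5, but G = -7 = -7 (second disjunct)  holds
C5: E = -3 is in {-2, -7, 1, -3}  holds
C6: |-8 − (-7)| = 1  holds

The assignment fails constraints 1, 2, 3.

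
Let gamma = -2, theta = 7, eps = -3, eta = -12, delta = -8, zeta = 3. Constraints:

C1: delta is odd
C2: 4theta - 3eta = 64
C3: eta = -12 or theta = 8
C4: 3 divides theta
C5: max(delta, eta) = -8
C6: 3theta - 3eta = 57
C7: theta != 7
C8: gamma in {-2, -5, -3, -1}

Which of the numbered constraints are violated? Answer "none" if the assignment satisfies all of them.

C1: delta = -8 is even  ✘
C2: 4theta - 3eta = 4(7) - 3(-12) = 64  ✔
C3: eta = -12 = -12 (first disjunct)  ✔
C4: 7 = 3*2 + 1, so 3 does not divide 7  ✘
C5: max(-8, -12) = -8  ✔
C6: 3theta - 3eta = 3(7) - 3(-12) = 57  ✔
C7: theta = 7, but 7 is required to differ  ✘
C8: gamma = -2 is in {-2, -5, -3, -1}  ✔

Constraints 1, 4, 7 are violated.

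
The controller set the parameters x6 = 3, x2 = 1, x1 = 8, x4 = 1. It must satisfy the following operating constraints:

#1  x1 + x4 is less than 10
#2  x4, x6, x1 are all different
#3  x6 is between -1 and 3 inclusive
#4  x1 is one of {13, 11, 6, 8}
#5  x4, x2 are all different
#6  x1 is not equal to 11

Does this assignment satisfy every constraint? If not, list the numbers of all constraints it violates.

#1 x1 + x4 = 8 + 1 = 9; 9 < 10 — holds.
#2 values 1, 3, 8 are pairwise distinct — holds.
#3 x6 = 3 lies in [-1, 3] — holds.
#4 x1 = 8 is in {13, 11, 6, 8} — holds.
#5 x4 = x2 = 1, not all different — fails.
#6 x1 = 8, and 8 ≠ 11 — holds.

The assignment fails constraint 5.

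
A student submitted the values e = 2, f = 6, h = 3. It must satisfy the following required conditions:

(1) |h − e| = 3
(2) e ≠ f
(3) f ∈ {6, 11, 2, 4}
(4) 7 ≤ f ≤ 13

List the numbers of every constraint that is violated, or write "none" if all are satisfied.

(1) |3 − 2| = 1, not 3 — violated.
(2) e = 2, f = 6; distinct — OK.
(3) f = 6 is in {6, 11, 2, 4} — OK.
(4) f = 6 is outside [7, 13] — violated.

The assignment fails constraints 1 and 4.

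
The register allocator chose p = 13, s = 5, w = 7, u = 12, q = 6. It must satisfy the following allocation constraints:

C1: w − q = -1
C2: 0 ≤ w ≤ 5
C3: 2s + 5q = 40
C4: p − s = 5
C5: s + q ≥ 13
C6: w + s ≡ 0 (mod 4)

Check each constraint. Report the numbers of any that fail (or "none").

Violated: 1, 2, 4, and 5.

C1: w − q = 7 − 6 = 1, not -1  ✗
C2: w = 7 is outside [0, 5]  ✗
C3: 2s + 5q = 2(5) + 5(6) = 40  ✓
C4: p − s = 13 − 5 = 8, not 5  ✗
C5: s + q = 5 + 6 = 11; 11 < 13, bound 13 not met  ✗
C6: w + s = 12; 12 mod 4 = 0  ✓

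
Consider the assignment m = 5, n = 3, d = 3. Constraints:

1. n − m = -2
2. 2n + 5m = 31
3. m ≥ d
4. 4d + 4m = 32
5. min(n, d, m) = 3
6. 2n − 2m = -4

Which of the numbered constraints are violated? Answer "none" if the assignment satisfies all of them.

All constraints are satisfied.

1. n − m = 3 − 5 = -2  yes
2. 2n + 5m = 2(3) + 5(5) = 31  yes
3. m = 5, d = 3; 5 ≥ 3  yes
4. 4d + 4m = 4(3) + 4(5) = 32  yes
5. min(3, 3, 5) = 3  yes
6. 2n − 2m = 2(3) − 2(5) = -4  yes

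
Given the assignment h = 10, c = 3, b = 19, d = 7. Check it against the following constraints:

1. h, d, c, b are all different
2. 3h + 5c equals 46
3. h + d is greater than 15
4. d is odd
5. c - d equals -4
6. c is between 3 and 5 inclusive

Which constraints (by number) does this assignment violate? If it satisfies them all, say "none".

No — constraint 2 is not satisfied.

1. values 10, 7, 3, 19 are pairwise distinct — satisfied.
2. 3h + 5c = 3(10) + 5(3) = 45, not 46 — violated.
3. h + d = 10 + 7 = 17; 17 > 15 — satisfied.
4. d = 7 is odd — satisfied.
5. c - d = 3 - 7 = -4 — satisfied.
6. c = 3 lies in [3, 5] — satisfied.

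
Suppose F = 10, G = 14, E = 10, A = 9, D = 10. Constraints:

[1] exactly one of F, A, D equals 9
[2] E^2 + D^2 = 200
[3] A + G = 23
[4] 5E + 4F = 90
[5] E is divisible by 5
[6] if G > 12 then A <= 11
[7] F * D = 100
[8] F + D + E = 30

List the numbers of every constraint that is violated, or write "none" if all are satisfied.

None — every constraint holds.

[1] F=10, A=9, D=10; 1 of them equals 9 — holds.
[2] E^2 + D^2 = 10^2 + 10^2 = 100 + 100 = 200 — holds.
[3] A + G = 9 + 14 = 23 — holds.
[4] 5E + 4F = 5(10) + 4(10) = 90 — holds.
[5] 10 / 5 = 2, so 5 divides 10 — holds.
[6] G = 14 > 12, so we need A ≤ 11; A = 9 ≤ 11 — holds.
[7] F * D = 10 * 10 = 100 — holds.
[8] F + D + E = 10 + 10 + 10 = 30 — holds.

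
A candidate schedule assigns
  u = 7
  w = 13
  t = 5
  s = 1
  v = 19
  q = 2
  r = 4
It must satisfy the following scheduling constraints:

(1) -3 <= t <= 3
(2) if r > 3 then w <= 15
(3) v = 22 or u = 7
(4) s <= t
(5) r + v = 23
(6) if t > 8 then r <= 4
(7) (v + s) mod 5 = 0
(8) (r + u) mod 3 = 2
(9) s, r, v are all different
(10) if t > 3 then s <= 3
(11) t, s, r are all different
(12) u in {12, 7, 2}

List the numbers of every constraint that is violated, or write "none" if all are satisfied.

No — constraint 1 is not satisfied.

(1) t = 5 is outside [-3, 3] — does not hold.
(2) r = 4 > 3, so we need w ≤ 15; w = 13 ≤ 15 — holds.
(3) v = 19 ≠ 22, but u = 7 = 7 (second disjunct) — holds.
(4) s = 1, t = 5; 1 ≤ 5 — holds.
(5) r + v = 4 + 19 = 23 — holds.
(6) t = 5, not > 8; antecedent false, conditional vacuously true — holds.
(7) v + s = 20; 20 mod 5 = 0 — holds.
(8) r + u = 11; 11 mod 3 = 2 — holds.
(9) values 1, 4, 19 are pairwise distinct — holds.
(10) t = 5 > 3, so we need s ≤ 3; s = 1 ≤ 3 — holds.
(11) values 5, 1, 4 are pairwise distinct — holds.
(12) u = 7 is in {12, 7, 2} — holds.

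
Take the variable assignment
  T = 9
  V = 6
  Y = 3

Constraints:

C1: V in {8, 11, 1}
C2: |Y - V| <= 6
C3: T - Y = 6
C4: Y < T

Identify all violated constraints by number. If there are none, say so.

No — constraint 1 is not satisfied.

C1: V = 6 is not in {8, 11, 1}  false
C2: |3 - 6| = 3; 3 ≤ 6  true
C3: T - Y = 9 - 3 = 6  true
C4: Y = 3, T = 9; 3 < 9  true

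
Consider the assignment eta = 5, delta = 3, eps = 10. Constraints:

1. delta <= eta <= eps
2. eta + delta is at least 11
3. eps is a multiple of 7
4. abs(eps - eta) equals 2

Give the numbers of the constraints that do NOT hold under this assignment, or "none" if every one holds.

Constraints 2, 3, and 4 are violated.

1. values 3 <= 5 <= 10  OK
2. eta + delta = 5 + 3 = 8; 8 < 11, bound 11 not met  FAIL
3. 10 = 7*1 + 3, so 7 does not divide 10  FAIL
4. abs(10 - 5) = 5, not 2  FAIL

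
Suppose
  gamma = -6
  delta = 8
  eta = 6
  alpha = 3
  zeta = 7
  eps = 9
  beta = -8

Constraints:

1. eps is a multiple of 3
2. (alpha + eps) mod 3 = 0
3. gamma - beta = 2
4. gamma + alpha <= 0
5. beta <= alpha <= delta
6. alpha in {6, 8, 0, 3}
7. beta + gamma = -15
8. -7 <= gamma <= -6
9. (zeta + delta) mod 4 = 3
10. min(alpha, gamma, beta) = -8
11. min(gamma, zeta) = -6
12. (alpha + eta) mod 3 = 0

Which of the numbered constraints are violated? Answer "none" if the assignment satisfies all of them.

1. 9 / 3 = 3, so 3 divides 9 — satisfied.
2. alpha + eps = 12; 12 mod 3 = 0 — satisfied.
3. gamma - beta = -6 - (-8) = 2 — satisfied.
4. gamma + alpha = -6 + 3 = -3; -3 ≤ 0 — satisfied.
5. values -8 <= 3 <= 8 — satisfied.
6. alpha = 3 is in {6, 8, 0, 3} — satisfied.
7. beta + gamma = -8 + (-6) = -14, not -15 — violated.
8. gamma = -6 lies in [-7, -6] — satisfied.
9. zeta + delta = 15; 15 mod 4 = 3 — satisfied.
10. min(3, -6, -8) = -8 — satisfied.
11. min(-6, 7) = -6 — satisfied.
12. alpha + eta = 9; 9 mod 3 = 0 — satisfied.

Constraint 7 is violated.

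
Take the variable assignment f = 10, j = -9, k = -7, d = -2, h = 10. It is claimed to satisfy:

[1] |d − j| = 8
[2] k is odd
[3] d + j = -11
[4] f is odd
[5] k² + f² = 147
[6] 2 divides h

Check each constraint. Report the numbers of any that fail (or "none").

[1] |-2 − (-9)| = 7, not 8 — fails.
[2] k = -7 is odd — holds.
[3] d + j = -2 + (-9) = -11 — holds.
[4] f = 10 is even — fails.
[5] k² + f² = (-7)² + 10² = 49 + 100 = 149, not 147 — fails.
[6] 10 / 2 = 5, so 2 divides 10 — holds.

Constraints 1, 4, and 5 are violated.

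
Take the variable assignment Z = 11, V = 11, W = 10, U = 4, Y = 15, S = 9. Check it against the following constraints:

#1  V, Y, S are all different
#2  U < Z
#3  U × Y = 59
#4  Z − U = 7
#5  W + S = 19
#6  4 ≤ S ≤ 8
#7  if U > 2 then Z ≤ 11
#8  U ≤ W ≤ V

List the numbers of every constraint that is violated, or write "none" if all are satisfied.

No — constraints 3 and 6 are not satisfied.

#1 values 11, 15, 9 are pairwise distinct — OK.
#2 U = 4, Z = 11; 4 < 11 — OK.
#3 U × Y = 4 × 15 = 60, not 59 — violated.
#4 Z − U = 11 − 4 = 7 — OK.
#5 W + S = 10 + 9 = 19 — OK.
#6 S = 9 is outside [4, 8] — violated.
#7 U = 4 > 2, so we need Z ≤ 11; Z = 11 ≤ 11 — OK.
#8 values 4 ≤ 10 ≤ 11 — OK.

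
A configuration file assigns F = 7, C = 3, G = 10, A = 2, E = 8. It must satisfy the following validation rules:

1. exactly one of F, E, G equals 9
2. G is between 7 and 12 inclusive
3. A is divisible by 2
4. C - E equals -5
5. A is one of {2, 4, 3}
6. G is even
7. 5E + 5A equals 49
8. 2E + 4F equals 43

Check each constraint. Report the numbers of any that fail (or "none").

Violated: 1, 7, and 8.

1. F=7, E=8, G=10; 0 of them equal 9, not exactly one — violated.
2. G = 10 lies in [7, 12] — OK.
3. 2 / 2 = 1, so 2 divides 2 — OK.
4. C - E = 3 - 8 = -5 — OK.
5. A = 2 is in {2, 4, 3} — OK.
6. G = 10 is even — OK.
7. 5E + 5A = 5(8) + 5(2) = 50, not 49 — violated.
8. 2E + 4F = 2(8) + 4(7) = 44, not 43 — violated.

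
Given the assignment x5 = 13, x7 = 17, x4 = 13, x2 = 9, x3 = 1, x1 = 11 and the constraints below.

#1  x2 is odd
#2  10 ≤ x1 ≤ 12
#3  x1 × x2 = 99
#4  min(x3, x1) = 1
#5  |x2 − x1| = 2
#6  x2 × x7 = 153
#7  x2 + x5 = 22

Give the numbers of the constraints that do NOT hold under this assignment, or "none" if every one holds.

#1 x2 = 9 is odd — holds.
#2 x1 = 11 lies in [10, 12] — holds.
#3 x1 × x2 = 11 × 9 = 99 — holds.
#4 min(1, 11) = 1 — holds.
#5 |9 − 11| = 2 — holds.
#6 x2 × x7 = 9 × 17 = 153 — holds.
#7 x2 + x5 = 9 + 13 = 22 — holds.

No violations.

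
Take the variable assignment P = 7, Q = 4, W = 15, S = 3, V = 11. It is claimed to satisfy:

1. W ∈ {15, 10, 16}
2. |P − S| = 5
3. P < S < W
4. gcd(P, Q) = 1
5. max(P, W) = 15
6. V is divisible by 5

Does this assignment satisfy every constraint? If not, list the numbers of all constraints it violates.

Constraints 2, 3, and 6 do not hold.

1. W = 15 is in {15, 10, 16} — OK.
2. |7 − 3| = 4, not 5 — violated.
3. values 7, 3, 15; P = 7 is not < S = 3 — violated.
4. gcd(7, 4) = 1 — OK.
5. max(7, 15) = 15 — OK.
6. 11 = 5×2 + 1, so 5 does not divide 11 — violated.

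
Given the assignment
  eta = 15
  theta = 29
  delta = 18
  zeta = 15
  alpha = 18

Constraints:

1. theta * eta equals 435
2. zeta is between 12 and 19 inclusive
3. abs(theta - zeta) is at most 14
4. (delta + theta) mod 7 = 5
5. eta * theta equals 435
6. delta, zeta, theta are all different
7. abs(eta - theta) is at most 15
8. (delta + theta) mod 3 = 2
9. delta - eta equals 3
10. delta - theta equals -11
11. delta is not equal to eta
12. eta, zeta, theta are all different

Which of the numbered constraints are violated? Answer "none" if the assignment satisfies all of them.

Constraint 12 does not hold.

1. theta * eta = 29 * 15 = 435 — holds.
2. zeta = 15 lies in [12, 19] — holds.
3. abs(29 - 15) = 14; 14 ≤ 14 — holds.
4. delta + theta = 47; 47 mod 7 = 5 — holds.
5. eta * theta = 15 * 29 = 435 — holds.
6. values 18, 15, 29 are pairwise distinct — holds.
7. abs(15 - 29) = 14; 14 ≤ 15 — holds.
8. delta + theta = 47; 47 mod 3 = 2 — holds.
9. delta - eta = 18 - 15 = 3 — holds.
10. delta - theta = 18 - 29 = -11 — holds.
11. delta = 18, eta = 15; distinct — holds.
12. eta = zeta = 15, not all different — fails.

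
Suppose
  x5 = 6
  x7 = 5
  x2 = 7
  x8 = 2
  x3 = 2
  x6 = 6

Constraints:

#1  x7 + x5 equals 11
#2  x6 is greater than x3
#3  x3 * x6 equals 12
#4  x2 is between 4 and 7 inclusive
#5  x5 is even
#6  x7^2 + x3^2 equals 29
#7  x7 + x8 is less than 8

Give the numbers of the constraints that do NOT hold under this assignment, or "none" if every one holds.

#1 x7 + x5 = 5 + 6 = 11  yes
#2 x6 = 6, x3 = 2; 6 > 2  yes
#3 x3 * x6 = 2 * 6 = 12  yes
#4 x2 = 7 lies in [4, 7]  yes
#5 x5 = 6 is even  yes
#6 x7^2 + x3^2 = 5^2 + 2^2 = 25 + 4 = 29  yes
#7 x7 + x8 = 5 + 2 = 7; 7 < 8  yes

The assignment satisfies every constraint.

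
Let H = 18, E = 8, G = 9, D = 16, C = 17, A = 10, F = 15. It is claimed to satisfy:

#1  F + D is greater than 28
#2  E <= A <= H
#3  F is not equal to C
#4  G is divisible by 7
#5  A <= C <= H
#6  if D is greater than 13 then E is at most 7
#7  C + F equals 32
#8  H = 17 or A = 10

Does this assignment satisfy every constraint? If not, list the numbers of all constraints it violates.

#1 F + D = 15 + 16 = 31; 31 > 28  holds
#2 values 8 <= 10 <= 18  holds
#3 F = 15, C = 17; distinct  holds
#4 9 = 7*1 + 2, so 7 does not divide 9  fails
#5 values 10 <= 17 <= 18  holds
#6 D = 16 > 13, so we need E ≤ 7; but E = 8 > 7  fails
#7 C + F = 17 + 15 = 32  holds
#8 H = 18 ≠ 17, but A = 10 = 10 (second disjunct)  holds

No — constraints 4, 6 are not satisfied.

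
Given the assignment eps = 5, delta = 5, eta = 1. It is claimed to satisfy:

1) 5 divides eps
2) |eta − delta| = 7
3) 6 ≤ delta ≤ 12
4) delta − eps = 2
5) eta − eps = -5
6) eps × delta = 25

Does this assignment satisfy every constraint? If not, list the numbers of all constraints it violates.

Constraints 2, 3, 4, and 5 are violated.

1) 5 / 5 = 1, so 5 divides 5  OK
2) |1 − 5| = 4, not 7  FAIL
3) delta = 5 is outside [6, 12]  FAIL
4) delta − eps = 5 − 5 = 0, not 2  FAIL
5) eta − eps = 1 − 5 = -4, not -5  FAIL
6) eps × delta = 5 × 5 = 25  OK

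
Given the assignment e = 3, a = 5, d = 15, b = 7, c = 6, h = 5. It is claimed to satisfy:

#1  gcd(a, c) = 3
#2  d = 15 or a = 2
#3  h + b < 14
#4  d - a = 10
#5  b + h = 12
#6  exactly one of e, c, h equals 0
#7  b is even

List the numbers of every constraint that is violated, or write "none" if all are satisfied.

No — constraints 1, 6, 7 are not satisfied.

#1 gcd(5, 6) = 1, not 3  false
#2 d = 15 = 15 (first disjunct)  true
#3 h + b = 5 + 7 = 12; 12 < 14  true
#4 d - a = 15 - 5 = 10  true
#5 b + h = 7 + 5 = 12  true
#6 e=3, c=6, h=5; 0 of them equal 0, not exactly one  false
#7 b = 7 is odd  false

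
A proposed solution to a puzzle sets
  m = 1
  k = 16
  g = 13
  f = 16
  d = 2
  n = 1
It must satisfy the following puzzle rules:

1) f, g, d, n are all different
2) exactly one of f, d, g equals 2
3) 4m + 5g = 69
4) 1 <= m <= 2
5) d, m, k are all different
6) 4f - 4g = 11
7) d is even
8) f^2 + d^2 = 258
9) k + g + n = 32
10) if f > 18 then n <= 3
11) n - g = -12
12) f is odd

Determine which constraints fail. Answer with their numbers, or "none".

The assignment fails constraints 6, 8, 9, 12.

1) values 16, 13, 2, 1 are pairwise distinct — holds.
2) f=16, d=2, g=13; 1 of them equals 2 — holds.
3) 4m + 5g = 4(1) + 5(13) = 69 — holds.
4) m = 1 lies in [1, 2] — holds.
5) values 2, 1, 16 are pairwise distinct — holds.
6) 4f - 4g = 4(16) - 4(13) = 12, not 11 — does not hold.
7) d = 2 is even — holds.
8) f^2 + d^2 = 16^2 + 2^2 = 256 + 4 = 260, not 258 — does not hold.
9) k + g + n = 16 + 13 + 1 = 30, not 32 — does not hold.
10) f = 16, not > 18; antecedent false, conditional vacuously true — holds.
11) n - g = 1 - 13 = -12 — holds.
12) f = 16 is even — does not hold.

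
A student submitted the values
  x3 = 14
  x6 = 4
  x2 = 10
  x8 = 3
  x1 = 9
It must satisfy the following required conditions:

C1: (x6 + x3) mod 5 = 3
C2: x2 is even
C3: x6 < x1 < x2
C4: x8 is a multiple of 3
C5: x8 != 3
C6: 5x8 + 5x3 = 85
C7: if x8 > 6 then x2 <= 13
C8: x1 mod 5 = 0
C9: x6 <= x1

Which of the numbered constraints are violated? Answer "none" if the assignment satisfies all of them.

No — constraints 5 and 8 are not satisfied.

C1: x6 + x3 = 18; 18 mod 5 = 3  OK
C2: x2 = 10 is even  OK
C3: values 4 < 9 < 10  OK
C4: 3 / 3 = 1, so 3 divides 3  OK
C5: x8 = 3, but 3 is required to differ  FAIL
C6: 5x8 + 5x3 = 5(3) + 5(14) = 85  OK
C7: x8 = 3, not > 6; antecedent false, conditional vacuously true  OK
C8: 9 mod 5 = 4, not 0  FAIL
C9: x6 = 4, x1 = 9; 4 ≤ 9  OK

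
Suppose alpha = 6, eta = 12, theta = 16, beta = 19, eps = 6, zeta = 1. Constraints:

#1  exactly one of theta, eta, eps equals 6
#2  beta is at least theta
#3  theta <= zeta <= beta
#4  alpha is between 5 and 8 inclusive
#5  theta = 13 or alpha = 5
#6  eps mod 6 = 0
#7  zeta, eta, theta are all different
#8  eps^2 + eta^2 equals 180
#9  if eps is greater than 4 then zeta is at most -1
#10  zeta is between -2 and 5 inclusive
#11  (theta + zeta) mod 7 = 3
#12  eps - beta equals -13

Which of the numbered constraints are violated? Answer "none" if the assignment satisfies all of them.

#1 theta=16, eta=12, eps=6; 1 of them equals 6  OK
#2 beta = 19, theta = 16; 19 ≥ 16  OK
#3 values 16, 1, 19; theta = 16 is not <= zeta = 1  FAIL
#4 alpha = 6 lies in [5, 8]  OK
#5 theta = 16 ≠ 13 and alpha = 6 ≠ 5; both disjuncts false  FAIL
#6 6 mod 6 = 0  OK
#7 values 1, 12, 16 are pairwise distinct  OK
#8 eps^2 + eta^2 = 6^2 + 12^2 = 36 + 144 = 180  OK
#9 eps = 6 > 4, so we need zeta ≤ -1; but zeta = 1 > -1  FAIL
#10 zeta = 1 lies in [-2, 5]  OK
#11 theta + zeta = 17; 17 mod 7 = 3  OK
#12 eps - beta = 6 - 19 = -13  OK

Constraints 3, 5, and 9 do not hold.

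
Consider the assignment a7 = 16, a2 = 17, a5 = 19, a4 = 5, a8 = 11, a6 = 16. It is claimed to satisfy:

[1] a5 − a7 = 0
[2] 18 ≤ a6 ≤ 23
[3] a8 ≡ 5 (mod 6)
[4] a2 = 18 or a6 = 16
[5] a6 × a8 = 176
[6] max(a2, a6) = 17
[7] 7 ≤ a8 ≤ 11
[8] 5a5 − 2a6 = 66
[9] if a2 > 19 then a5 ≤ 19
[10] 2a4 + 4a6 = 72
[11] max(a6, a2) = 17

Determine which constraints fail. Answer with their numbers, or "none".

[1] a5 − a7 = 19 − 16 = 3, not 0  ✗
[2] a6 = 16 is outside [18, 23]  ✗
[3] 11 mod 6 = 5  ✓
[4] a2 = 17 ≠ 18, but a6 = 16 = 16 (second disjunct)  ✓
[5] a6 × a8 = 16 × 11 = 176  ✓
[6] max(17, 16) = 17  ✓
[7] a8 = 11 lies in [7, 11]  ✓
[8] 5a5 − 2a6 = 5(19) − 2(16) = 63, not 66  ✗
[9] a2 = 17, not > 19; antecedent false, conditional vacuously true  ✓
[10] 2a4 + 4a6 = 2(5) + 4(16) = 74, not 72  ✗
[11] max(16, 17) = 17  ✓

Constraints 1, 2, 8, and 10 do not hold.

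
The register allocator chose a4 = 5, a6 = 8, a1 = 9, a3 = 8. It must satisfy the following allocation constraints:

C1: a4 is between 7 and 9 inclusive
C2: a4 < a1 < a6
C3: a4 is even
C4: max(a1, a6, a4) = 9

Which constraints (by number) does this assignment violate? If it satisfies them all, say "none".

C1: a4 = 5 is outside [7, 9] — does not hold.
C2: values 5, 9, 8; a1 = 9 is not < a6 = 8 — does not hold.
C3: a4 = 5 is odd — does not hold.
C4: max(9, 8, 5) = 9 — holds.

The assignment fails constraints 1, 2, 3.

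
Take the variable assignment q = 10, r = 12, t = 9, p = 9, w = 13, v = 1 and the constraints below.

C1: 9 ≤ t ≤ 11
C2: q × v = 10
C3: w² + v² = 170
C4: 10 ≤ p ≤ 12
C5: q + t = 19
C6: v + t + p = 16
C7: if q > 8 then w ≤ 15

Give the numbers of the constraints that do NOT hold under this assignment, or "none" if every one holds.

C1: t = 9 lies in [9, 11] — satisfied.
C2: q × v = 10 × 1 = 10 — satisfied.
C3: w² + v² = 13² + 1² = 169 + 1 = 170 — satisfied.
C4: p = 9 is outside [10, 12] — violated.
C5: q + t = 10 + 9 = 19 — satisfied.
C6: v + t + p = 1 + 9 + 9 = 19, not 16 — violated.
C7: q = 10 > 8, so we need w ≤ 15; w = 13 ≤ 15 — satisfied.

Constraints 4 and 6 do not hold.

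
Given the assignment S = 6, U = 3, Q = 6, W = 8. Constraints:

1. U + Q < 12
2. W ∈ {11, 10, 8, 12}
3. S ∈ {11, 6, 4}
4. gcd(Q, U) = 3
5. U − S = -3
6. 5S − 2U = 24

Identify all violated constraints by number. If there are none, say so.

1. U + Q = 3 + 6 = 9; 9 < 12 — satisfied.
2. W = 8 is in {11, 10, 8, 12} — satisfied.
3. S = 6 is in {11, 6, 4} — satisfied.
4. gcd(6, 3) = 3 — satisfied.
5. U − S = 3 − 6 = -3 — satisfied.
6. 5S − 2U = 5(6) − 2(3) = 24 — satisfied.

All constraints are satisfied.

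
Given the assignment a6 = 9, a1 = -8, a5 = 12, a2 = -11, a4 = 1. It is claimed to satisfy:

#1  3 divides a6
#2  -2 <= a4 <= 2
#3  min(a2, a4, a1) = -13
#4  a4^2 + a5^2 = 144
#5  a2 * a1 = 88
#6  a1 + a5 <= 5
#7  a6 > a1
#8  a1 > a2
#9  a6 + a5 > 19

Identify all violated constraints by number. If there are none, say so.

Constraints 3 and 4 are violated.

#1 9 / 3 = 3, so 3 divides 9  yes
#2 a4 = 1 lies in [-2, 2]  yes
#3 min(-11, 1, -8) = -11, not -13  no
#4 a4^2 + a5^2 = 1^2 + 12^2 = 1 + 144 = 145, not 144  no
#5 a2 * a1 = -11 * (-8) = 88  yes
#6 a1 + a5 = -8 + 12 = 4; 4 ≤ 5  yes
#7 a6 = 9, a1 = -8; 9 > -8  yes
#8 a1 = -8, a2 = -11; -8 > -11  yes
#9 a6 + a5 = 9 + 12 = 21; 21 > 19  yes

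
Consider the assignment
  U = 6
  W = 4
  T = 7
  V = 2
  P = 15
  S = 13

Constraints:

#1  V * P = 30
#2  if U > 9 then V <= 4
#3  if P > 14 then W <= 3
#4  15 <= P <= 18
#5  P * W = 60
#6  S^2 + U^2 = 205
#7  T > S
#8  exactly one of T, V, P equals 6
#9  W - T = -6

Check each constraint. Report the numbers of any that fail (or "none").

#1 V * P = 2 * 15 = 30  holds
#2 U = 6, not > 9; antecedent false, conditional vacuously true  holds
#3 P = 15 > 14, so we need W ≤ 3; but W = 4 > 3  fails
#4 P = 15 lies in [15, 18]  holds
#5 P * W = 15 * 4 = 60  holds
#6 S^2 + U^2 = 13^2 + 6^2 = 169 + 36 = 205  holds
#7 T = 7, S = 13; 7 ≤ 13 (want >)  fails
#8 T=7, V=2, P=15; 0 of them equal 6, not exactly one  fails
#9 W - T = 4 - 7 = -3, not -6  fails

No — constraints 3, 7, 8, 9 are not satisfied.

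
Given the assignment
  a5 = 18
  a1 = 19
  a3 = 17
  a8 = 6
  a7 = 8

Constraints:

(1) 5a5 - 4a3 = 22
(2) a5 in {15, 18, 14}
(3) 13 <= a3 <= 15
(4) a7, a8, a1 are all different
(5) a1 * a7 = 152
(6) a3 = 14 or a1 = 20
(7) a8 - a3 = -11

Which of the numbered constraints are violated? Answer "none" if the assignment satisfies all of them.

No — constraints 3 and 6 are not satisfied.

(1) 5a5 - 4a3 = 5(18) - 4(17) = 22 — holds.
(2) a5 = 18 is in {15, 18, 14} — holds.
(3) a3 = 17 is outside [13, 15] — does not hold.
(4) values 8, 6, 19 are pairwise distinct — holds.
(5) a1 * a7 = 19 * 8 = 152 — holds.
(6) a3 = 17 ≠ 14 and a1 = 19 ≠ 20; both disjuncts false — does not hold.
(7) a8 - a3 = 6 - 17 = -11 — holds.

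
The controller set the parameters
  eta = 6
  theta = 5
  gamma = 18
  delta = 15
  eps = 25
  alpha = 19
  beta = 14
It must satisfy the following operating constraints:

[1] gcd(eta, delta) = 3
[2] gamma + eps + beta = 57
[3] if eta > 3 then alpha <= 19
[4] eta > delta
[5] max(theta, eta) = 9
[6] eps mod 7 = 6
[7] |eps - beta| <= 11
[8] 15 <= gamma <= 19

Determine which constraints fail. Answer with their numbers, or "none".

[1] gcd(6, 15) = 3 — satisfied.
[2] gamma + eps + beta = 18 + 25 + 14 = 57 — satisfied.
[3] eta = 6 > 3, so we need alpha ≤ 19; alpha = 19 ≤ 19 — satisfied.
[4] eta = 6, delta = 15; 6 ≤ 15 (want >) — violated.
[5] max(5, 6) = 6, not 9 — violated.
[6] 25 mod 7 = 4, not 6 — violated.
[7] |25 - 14| = 11; 11 ≤ 11 — satisfied.
[8] gamma = 18 lies in [15, 19] — satisfied.

Violated: 4, 5, and 6.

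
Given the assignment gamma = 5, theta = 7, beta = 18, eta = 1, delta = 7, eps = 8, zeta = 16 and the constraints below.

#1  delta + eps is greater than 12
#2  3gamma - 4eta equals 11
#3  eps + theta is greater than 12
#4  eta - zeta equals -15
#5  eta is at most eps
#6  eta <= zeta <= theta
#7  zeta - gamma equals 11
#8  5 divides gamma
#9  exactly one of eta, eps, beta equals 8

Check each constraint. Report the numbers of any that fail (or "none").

Violated: 6.

#1 delta + eps = 7 + 8 = 15; 15 > 12 — holds.
#2 3gamma - 4eta = 3(5) - 4(1) = 11 — holds.
#3 eps + theta = 8 + 7 = 15; 15 > 12 — holds.
#4 eta - zeta = 1 - 16 = -15 — holds.
#5 eta = 1, eps = 8; 1 ≤ 8 — holds.
#6 values 1, 16, 7; zeta = 16 is not <= theta = 7 — does not hold.
#7 zeta - gamma = 16 - 5 = 11 — holds.
#8 5 / 5 = 1, so 5 divides 5 — holds.
#9 eta=1, eps=8, beta=18; 1 of them equals 8 — holds.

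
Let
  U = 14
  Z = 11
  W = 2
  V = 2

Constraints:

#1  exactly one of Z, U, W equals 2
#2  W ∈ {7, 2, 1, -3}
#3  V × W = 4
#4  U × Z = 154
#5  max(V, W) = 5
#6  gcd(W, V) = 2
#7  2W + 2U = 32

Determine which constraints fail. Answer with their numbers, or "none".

Violated: 5.

#1 Z=11, U=14, W=2; 1 of them equals 2 — holds.
#2 W = 2 is in {7, 2, 1, -3} — holds.
#3 V × W = 2 × 2 = 4 — holds.
#4 U × Z = 14 × 11 = 154 — holds.
#5 max(2, 2) = 2, not 5 — fails.
#6 gcd(2, 2) = 2 — holds.
#7 2W + 2U = 2(2) + 2(14) = 32 — holds.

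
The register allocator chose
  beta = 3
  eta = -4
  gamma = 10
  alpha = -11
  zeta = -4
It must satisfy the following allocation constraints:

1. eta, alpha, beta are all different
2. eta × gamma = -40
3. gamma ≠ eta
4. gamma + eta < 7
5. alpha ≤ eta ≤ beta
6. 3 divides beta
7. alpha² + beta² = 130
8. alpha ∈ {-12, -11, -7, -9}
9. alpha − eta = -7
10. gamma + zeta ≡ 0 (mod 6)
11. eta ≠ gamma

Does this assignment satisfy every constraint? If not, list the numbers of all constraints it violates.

1. values -4, -11, 3 are pairwise distinct — satisfied.
2. eta × gamma = -4 × 10 = -40 — satisfied.
3. gamma = 10, eta = -4; distinct — satisfied.
4. gamma + eta = 10 + (-4) = 6; 6 < 7 — satisfied.
5. values -11 ≤ -4 ≤ 3 — satisfied.
6. 3 / 3 = 1, so 3 divides 3 — satisfied.
7. alpha² + beta² = (-11)² + 3² = 121 + 9 = 130 — satisfied.
8. alpha = -11 is in {-12, -11, -7, -9} — satisfied.
9. alpha − eta = -11 − (-4) = -7 — satisfied.
10. gamma + zeta = 6; 6 mod 6 = 0 — satisfied.
11. eta = -4, gamma = 10; distinct — satisfied.

The assignment satisfies every constraint.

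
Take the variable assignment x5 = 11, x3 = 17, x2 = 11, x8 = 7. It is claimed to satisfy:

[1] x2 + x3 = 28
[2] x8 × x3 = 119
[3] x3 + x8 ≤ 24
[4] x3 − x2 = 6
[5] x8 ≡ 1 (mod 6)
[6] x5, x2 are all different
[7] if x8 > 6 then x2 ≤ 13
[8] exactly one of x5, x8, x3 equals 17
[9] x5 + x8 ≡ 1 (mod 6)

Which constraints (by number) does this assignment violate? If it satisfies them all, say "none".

Violated: 6, 9.

[1] x2 + x3 = 11 + 17 = 28 — OK.
[2] x8 × x3 = 7 × 17 = 119 — OK.
[3] x3 + x8 = 17 + 7 = 24; 24 ≤ 24 — OK.
[4] x3 − x2 = 17 − 11 = 6 — OK.
[5] 7 mod 6 = 1 — OK.
[6] x5 = x2 = 11, not all different — violated.
[7] x8 = 7 > 6, so we need x2 ≤ 13; x2 = 11 ≤ 13 — OK.
[8] x5=11, x8=7, x3=17; 1 of them equals 17 — OK.
[9] x5 + x8 = 18; 18 mod 6 = 0, not 1 — violated.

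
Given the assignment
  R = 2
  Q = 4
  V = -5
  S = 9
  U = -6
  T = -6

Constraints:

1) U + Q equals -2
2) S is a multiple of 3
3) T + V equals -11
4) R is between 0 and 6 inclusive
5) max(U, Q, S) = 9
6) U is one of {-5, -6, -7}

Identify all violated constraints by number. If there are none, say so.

1) U + Q = -6 + 4 = -2  holds
2) 9 / 3 = 3, so 3 divides 9  holds
3) T + V = -6 + (-5) = -11  holds
4) R = 2 lies in [0, 6]  holds
5) max(-6, 4, 9) = 9  holds
6) U = -6 is in {-5, -6, -7}  holds

All constraints are satisfied.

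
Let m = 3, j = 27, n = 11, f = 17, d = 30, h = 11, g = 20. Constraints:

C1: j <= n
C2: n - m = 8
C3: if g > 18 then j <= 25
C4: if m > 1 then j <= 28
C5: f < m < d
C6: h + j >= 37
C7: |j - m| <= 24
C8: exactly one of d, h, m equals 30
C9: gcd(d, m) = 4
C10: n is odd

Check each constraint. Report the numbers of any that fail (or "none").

C1: j = 27, n = 11; 27 > 11 (want ≤) — violated.
C2: n - m = 11 - 3 = 8 — satisfied.
C3: g = 20 > 18, so we need j ≤ 25; but j = 27 > 25 — violated.
C4: m = 3 > 1, so we need j ≤ 28; j = 27 ≤ 28 — satisfied.
C5: values 17, 3, 30; f = 17 is not < m = 3 — violated.
C6: h + j = 11 + 27 = 38; 38 ≥ 37 — satisfied.
C7: |27 - 3| = 24; 24 ≤ 24 — satisfied.
C8: d=30, h=11, m=3; 1 of them equals 30 — satisfied.
C9: gcd(30, 3) = 3, not 4 — violated.
C10: n = 11 is odd — satisfied.

The assignment fails constraints 1, 3, 5, 9.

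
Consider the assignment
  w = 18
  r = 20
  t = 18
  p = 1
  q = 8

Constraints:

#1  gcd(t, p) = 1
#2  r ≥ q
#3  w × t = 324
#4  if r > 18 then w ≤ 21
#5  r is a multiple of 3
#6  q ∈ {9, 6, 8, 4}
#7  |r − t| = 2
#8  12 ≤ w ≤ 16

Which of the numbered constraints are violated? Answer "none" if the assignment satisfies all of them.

The assignment fails constraints 5, 8.

#1 gcd(18, 1) = 1 — holds.
#2 r = 20, q = 8; 20 ≥ 8 — holds.
#3 w × t = 18 × 18 = 324 — holds.
#4 r = 20 > 18, so we need w ≤ 21; w = 18 ≤ 21 — holds.
#5 20 = 3×6 + 2, so 3 does not divide 20 — fails.
#6 q = 8 is in {9, 6, 8, 4} — holds.
#7 |20 − 18| = 2 — holds.
#8 w = 18 is outside [12, 16] — fails.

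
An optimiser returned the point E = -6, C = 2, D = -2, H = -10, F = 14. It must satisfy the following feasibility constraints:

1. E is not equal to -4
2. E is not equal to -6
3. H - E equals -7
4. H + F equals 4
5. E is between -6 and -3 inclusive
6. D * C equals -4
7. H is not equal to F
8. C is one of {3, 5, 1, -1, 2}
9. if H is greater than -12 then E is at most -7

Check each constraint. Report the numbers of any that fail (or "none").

1. E = -6, and -6 ≠ -4 — holds.
2. E = -6, but -6 is required to differ — does not hold.
3. H - E = -10 - (-6) = -4, not -7 — does not hold.
4. H + F = -10 + 14 = 4 — holds.
5. E = -6 lies in [-6, -3] — holds.
6. D * C = -2 * 2 = -4 — holds.
7. H = -10, F = 14; distinct — holds.
8. C = 2 is in {3, 5, 1, -1, 2} — holds.
9. H = -10 > -12, so we need E ≤ -7; but E = -6 > -7 — does not hold.

Constraints 2, 3, and 9 are violated.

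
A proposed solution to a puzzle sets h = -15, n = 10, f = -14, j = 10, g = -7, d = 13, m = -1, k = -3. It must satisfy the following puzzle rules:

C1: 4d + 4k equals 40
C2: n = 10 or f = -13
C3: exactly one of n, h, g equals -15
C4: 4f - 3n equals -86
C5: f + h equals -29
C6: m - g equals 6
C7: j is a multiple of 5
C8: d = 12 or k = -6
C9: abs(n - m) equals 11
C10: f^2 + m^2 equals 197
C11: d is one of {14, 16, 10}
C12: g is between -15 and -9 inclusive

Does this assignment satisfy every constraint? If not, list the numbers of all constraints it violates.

Violated: 8, 11, 12.

C1: 4d + 4k = 4(13) + 4(-3) = 40 — satisfied.
C2: n = 10 = 10 (first disjunct) — satisfied.
C3: n=10, h=-15, g=-7; 1 of them equals -15 — satisfied.
C4: 4f - 3n = 4(-14) - 3(10) = -86 — satisfied.
C5: f + h = -14 + (-15) = -29 — satisfied.
C6: m - g = -1 - (-7) = 6 — satisfied.
C7: 10 / 5 = 2, so 5 divides 10 — satisfied.
C8: d = 13 ≠ 12 and k = -3 ≠ -6; both disjuncts false — violated.
C9: abs(10 - (-1)) = 11 — satisfied.
C10: f^2 + m^2 = (-14)^2 + (-1)^2 = 196 + 1 = 197 — satisfied.
C11: d = 13 is not in {14, 16, 10} — violated.
C12: g = -7 is outside [-15, -9] — violated.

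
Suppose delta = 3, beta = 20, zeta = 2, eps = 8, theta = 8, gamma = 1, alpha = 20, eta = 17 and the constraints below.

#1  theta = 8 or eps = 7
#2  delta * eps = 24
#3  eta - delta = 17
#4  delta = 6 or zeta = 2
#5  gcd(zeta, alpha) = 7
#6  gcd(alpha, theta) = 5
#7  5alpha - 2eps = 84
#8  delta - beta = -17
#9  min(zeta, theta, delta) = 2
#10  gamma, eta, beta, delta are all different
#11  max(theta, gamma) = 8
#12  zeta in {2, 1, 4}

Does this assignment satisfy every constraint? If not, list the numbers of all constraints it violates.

Constraints 3, 5, 6 do not hold.

#1 theta = 8 = 8 (first disjunct)  yes
#2 delta * eps = 3 * 8 = 24  yes
#3 eta - delta = 17 - 3 = 14, not 17  no
#4 delta = 3 ≠ 6, but zeta = 2 = 2 (second disjunct)  yes
#5 gcd(2, 20) = 2, not 7  no
#6 gcd(20, 8) = 4, not 5  no
#7 5alpha - 2eps = 5(20) - 2(8) = 84  yes
#8 delta - beta = 3 - 20 = -17  yes
#9 min(2, 8, 3) = 2  yes
#10 values 1, 17, 20, 3 are pairwise distinct  yes
#11 max(8, 1) = 8  yes
#12 zeta = 2 is in {2, 1, 4}  yes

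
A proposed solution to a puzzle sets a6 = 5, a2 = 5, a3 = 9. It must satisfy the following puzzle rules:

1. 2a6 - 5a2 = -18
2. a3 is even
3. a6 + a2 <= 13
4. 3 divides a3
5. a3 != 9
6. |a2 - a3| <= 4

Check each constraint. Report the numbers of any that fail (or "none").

Violated: 1, 2, 5.

1. 2a6 - 5a2 = 2(5) - 5(5) = -15, not -18  no
2. a3 = 9 is odd  no
3. a6 + a2 = 5 + 5 = 10; 10 ≤ 13  yes
4. 9 / 3 = 3, so 3 divides 9  yes
5. a3 = 9, but 9 is required to differ  no
6. |5 - 9| = 4; 4 ≤ 4  yes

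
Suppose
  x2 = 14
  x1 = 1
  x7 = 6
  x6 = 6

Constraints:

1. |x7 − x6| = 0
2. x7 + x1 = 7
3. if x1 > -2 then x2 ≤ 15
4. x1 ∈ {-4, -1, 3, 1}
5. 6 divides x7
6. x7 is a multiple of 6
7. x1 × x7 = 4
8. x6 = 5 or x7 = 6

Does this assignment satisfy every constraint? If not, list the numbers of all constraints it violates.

1. |6 − 6| = 0  holds
2. x7 + x1 = 6 + 1 = 7  holds
3. x1 = 1 > -2, so we need x2 ≤ 15; x2 = 14 ≤ 15  holds
4. x1 = 1 is in {-4, -1, 3, 1}  holds
5. 6 / 6 = 1, so 6 divides 6  holds
6. 6 / 6 = 1, so 6 divides 6  holds
7. x1 × x7 = 1 × 6 = 6, not 4  fails
8. x6 = 6 ≠ 5, but x7 = 6 = 6 (second disjunct)  holds

Violated: 7.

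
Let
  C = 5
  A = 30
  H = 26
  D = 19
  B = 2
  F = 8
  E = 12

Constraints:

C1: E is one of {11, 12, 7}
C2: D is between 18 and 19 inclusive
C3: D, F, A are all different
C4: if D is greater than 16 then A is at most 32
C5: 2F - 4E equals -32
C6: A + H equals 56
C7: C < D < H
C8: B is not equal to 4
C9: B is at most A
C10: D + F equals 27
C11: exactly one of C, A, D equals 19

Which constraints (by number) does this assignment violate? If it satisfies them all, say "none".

C1: E = 12 is in {11, 12, 7} — holds.
C2: D = 19 lies in [18, 19] — holds.
C3: values 19, 8, 30 are pairwise distinct — holds.
C4: D = 19 > 16, so we need A ≤ 32; A = 30 ≤ 32 — holds.
C5: 2F - 4E = 2(8) - 4(12) = -32 — holds.
C6: A + H = 30 + 26 = 56 — holds.
C7: values 5 < 19 < 26 — holds.
C8: B = 2, and 2 ≠ 4 — holds.
C9: B = 2, A = 30; 2 ≤ 30 — holds.
C10: D + F = 19 + 8 = 27 — holds.
C11: C=5, A=30, D=19; 1 of them equals 19 — holds.

All constraints are satisfied.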